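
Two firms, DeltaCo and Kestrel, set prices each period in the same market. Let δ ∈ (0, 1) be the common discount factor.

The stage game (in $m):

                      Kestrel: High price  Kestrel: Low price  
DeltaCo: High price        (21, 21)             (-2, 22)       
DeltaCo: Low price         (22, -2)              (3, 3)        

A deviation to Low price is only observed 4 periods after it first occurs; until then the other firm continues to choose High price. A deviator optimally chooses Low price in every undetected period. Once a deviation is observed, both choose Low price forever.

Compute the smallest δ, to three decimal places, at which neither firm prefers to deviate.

0.479

The best deviation is to choose Low price for all 4 undetected periods, earning 22 each, then 3 forever once detected.
Deviation value: 22(1−δ^4)/(1−δ) + 3δ^4/(1−δ); cooperation value: 21/(1−δ).
IC: 21 ≥ 22(1−δ^4) + 3δ^4 = 22 − 19δ^4.
So δ^4 ≥ 1/19, giving δ ≥ (1/19)^(1/4) ≈ 0.479.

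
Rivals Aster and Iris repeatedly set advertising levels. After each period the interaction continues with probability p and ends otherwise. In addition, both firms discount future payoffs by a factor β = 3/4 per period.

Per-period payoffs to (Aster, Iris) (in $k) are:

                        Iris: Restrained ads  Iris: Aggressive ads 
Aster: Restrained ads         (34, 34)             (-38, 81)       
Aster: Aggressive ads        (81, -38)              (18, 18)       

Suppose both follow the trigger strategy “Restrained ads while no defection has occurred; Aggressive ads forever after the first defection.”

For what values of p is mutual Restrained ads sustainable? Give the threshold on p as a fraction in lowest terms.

With continuation probability p and discount β, the effective per-period discount factor is βp.
Grim-trigger IC: βp ≥ (81−34)/(81−18) = 47/63.
So p ≥ (47/63)/(3/4) = 188/189.

188/189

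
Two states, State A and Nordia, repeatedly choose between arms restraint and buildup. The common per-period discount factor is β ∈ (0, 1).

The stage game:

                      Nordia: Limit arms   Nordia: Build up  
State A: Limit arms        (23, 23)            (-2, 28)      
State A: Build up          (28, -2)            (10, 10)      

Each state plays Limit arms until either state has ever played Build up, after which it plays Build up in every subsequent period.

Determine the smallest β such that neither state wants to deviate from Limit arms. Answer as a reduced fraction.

5/18

One-period gain from deviating is 28 − 23 = 5. The loss is 23 − 10 = 13 in every subsequent period, with present value 13·β/(1−β).
Deviation is unprofitable when 13·β/(1−β) ≥ 5, i.e. β/(1−β) ≥ 5/13.
Equivalently β ≥ 5/(5+13) = 5/18.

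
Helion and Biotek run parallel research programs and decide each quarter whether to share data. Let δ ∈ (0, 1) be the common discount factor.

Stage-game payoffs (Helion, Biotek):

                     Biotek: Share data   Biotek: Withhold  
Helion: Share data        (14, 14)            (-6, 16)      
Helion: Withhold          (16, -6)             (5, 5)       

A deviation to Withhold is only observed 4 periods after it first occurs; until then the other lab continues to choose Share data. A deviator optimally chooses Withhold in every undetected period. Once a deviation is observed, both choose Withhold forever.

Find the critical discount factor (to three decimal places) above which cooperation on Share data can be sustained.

0.653

Deviating for the 4 undetected periods gains 16−14 = 2 per period over cooperation, then loses 14−5 = 9 per period forever once punishment starts.
Gain: 2(1 + δ + … + δ^3); loss: 9·δ^4/(1−δ).
No profitable deviation ⇔ 2(1−δ^4) ≤ 9·δ^4, i.e. δ^4 ≥ 2/(2+9) = 2/11.
Hence δ ≥ (2/11)^(1/4) ≈ 0.653.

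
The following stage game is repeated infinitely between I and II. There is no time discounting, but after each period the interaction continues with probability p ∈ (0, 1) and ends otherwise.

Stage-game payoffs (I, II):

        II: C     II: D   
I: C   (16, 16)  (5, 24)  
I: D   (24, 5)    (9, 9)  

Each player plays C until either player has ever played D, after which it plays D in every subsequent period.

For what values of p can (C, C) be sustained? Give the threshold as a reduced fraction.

With no time discounting, the continuation probability p plays the role of the discount factor.
Grim-trigger IC: 16/(1−p) ≥ 24 + 9p/(1−p) ⇒ p ≥ (24−16)/(24−9) = 8/15.

8/15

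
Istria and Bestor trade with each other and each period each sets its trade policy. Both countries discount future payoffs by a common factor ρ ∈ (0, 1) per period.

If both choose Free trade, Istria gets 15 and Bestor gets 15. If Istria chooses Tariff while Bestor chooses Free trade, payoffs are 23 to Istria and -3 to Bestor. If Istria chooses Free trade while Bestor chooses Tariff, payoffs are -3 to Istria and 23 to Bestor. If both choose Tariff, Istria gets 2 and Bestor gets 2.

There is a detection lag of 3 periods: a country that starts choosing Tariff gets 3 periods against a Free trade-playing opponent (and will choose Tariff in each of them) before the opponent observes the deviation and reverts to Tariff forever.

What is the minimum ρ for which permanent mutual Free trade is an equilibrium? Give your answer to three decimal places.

The best deviation is to choose Tariff for all 3 undetected periods, earning 23 each, then 2 forever once detected.
Deviation value: 23(1−ρ^3)/(1−ρ) + 2ρ^3/(1−ρ); cooperation value: 15/(1−ρ).
IC: 15 ≥ 23(1−ρ^3) + 2ρ^3 = 23 − 21ρ^3.
So ρ^3 ≥ 8/21, giving ρ ≥ (8/21)^(1/3) ≈ 0.725.

0.725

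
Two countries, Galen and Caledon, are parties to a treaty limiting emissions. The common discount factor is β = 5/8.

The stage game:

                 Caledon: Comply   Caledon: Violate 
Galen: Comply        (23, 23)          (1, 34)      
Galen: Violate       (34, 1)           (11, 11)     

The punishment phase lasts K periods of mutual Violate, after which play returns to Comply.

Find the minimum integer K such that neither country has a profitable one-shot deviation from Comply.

IC: β(1−β^K)/(1−β) ≥ (34−23)/(23−11) = 11/12.
With β = 5/8: need 1 − β^K ≥ 11/12·(1−5/8)/(5/8), i.e. β^K ≤ 0.4500.
Since (5/8)^1 = 0.6250 and (5/8)^2 = 0.3906, the smallest such K is 2.

2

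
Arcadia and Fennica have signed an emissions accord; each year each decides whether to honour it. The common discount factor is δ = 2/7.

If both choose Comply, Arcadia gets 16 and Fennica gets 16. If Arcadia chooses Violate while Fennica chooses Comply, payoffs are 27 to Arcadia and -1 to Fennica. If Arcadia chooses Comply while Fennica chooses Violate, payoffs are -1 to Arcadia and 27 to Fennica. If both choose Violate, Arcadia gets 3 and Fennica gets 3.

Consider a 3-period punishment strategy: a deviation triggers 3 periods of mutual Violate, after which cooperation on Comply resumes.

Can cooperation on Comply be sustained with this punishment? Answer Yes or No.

No

IC: δ+…+δ^3 ≥ (27−16)/(16−3) = 11/13.
At δ = 2/7: partial sum = 0.3907 < 0.8462. Cooperation not sustainable.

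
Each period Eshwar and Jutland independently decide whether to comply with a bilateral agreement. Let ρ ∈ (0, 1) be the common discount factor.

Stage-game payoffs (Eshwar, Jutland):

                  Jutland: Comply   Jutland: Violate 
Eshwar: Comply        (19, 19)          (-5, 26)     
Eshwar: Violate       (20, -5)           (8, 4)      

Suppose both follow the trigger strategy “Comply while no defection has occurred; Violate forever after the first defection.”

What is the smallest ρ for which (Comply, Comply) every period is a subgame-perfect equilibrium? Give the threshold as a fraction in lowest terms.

7/22

For Eshwar: deviation gain 20−19 = 1, per-period punishment loss 19−8 = 11. IC gives ρ ≥ 1/12.
For Jutland: gain 7, loss 15 per period, so ρ ≥ 7/22.
The tighter constraint is Jutland's, so cooperation needs ρ ≥ 7/22.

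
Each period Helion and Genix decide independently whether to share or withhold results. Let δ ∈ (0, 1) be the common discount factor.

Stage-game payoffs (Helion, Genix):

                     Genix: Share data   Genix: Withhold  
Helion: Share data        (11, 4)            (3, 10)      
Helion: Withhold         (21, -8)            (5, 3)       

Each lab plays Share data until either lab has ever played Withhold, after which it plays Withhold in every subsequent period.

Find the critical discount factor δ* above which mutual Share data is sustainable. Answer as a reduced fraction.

6/7

Helion's threshold: (21−11)/(21−5) = 5/8.
Genix's threshold: (10−4)/(10−3) = 6/7.
5/8 < 6/7, so Genix binds and δ* = 6/7.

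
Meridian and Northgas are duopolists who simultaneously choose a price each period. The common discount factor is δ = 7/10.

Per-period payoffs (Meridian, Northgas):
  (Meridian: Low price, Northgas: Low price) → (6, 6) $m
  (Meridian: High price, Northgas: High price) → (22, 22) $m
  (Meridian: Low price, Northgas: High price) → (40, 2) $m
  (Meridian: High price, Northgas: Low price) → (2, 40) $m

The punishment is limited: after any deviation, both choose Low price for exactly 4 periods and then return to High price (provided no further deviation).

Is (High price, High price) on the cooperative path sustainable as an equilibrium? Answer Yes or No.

A one-shot deviation gives 40 now, then 6 for 4 periods, then back to 22.
Gain from deviating: (40−22) today; loss: (22−6) in each of the next 4 periods.
No-deviation condition: (22−6)(δ+…+δ^4) ≥ 40−22, i.e. δ+…+δ^4 ≥ 9/8.
At δ = 7/10: δ+…+δ^4 = 1.7731 ≥ 1.1250.
So cooperation is sustainable.

Yes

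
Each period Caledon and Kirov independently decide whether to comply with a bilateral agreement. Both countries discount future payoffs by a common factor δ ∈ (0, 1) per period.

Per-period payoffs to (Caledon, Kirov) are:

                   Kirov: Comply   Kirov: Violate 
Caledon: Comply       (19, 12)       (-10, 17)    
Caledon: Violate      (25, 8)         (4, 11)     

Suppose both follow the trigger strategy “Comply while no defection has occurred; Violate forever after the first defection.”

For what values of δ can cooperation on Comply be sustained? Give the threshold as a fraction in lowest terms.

Caledon's threshold: (25−19)/(25−4) = 2/7.
Kirov's threshold: (17−12)/(17−11) = 5/6.
2/7 < 5/6, so Kirov binds and δ* = 5/6.

5/6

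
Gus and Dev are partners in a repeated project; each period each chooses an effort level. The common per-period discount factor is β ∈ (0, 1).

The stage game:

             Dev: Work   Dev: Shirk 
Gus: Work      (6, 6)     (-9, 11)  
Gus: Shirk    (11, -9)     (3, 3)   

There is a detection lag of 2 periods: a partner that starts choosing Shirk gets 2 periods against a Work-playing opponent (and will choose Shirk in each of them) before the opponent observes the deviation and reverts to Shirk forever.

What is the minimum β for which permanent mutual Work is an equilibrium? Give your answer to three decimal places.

0.791

A deviator earns 11 for 2 periods, then 3 forever; cooperating earns 6 forever. Multiplying the IC by (1−β):
6 ≥ 11(1−β^2) + 3β^2, so 8·β^2 ≥ 5 and β^2 ≥ 5/8.
β ≥ (5/8)^(1/2) ≈ 0.791.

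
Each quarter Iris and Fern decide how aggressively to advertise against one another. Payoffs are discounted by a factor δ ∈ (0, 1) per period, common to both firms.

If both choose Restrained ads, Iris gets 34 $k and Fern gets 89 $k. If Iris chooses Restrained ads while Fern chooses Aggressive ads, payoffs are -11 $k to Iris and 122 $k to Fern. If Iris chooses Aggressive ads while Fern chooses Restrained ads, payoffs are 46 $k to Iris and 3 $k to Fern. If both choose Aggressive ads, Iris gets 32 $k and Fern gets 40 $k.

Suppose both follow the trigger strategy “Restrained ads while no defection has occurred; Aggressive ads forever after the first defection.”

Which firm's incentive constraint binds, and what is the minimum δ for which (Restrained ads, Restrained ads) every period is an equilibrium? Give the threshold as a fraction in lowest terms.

For Iris: deviation gain 46−34 = 12, per-period punishment loss 34−32 = 2. IC gives δ ≥ 12/14 = 6/7.
For Fern: gain 33, loss 49 per period, so δ ≥ 33/82.
The tighter constraint is Iris's, so cooperation needs δ ≥ 6/7.

Iris; δ ≥ 6/7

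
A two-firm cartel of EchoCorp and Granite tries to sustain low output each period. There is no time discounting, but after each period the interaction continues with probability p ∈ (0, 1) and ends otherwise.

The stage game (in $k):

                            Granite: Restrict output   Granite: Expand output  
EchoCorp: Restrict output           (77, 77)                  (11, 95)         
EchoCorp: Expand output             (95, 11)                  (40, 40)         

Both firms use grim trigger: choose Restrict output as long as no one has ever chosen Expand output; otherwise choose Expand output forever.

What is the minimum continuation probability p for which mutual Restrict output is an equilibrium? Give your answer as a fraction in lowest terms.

18/55

Expected cooperation value is 77 + p·77 + p²·77 + … = 77/(1−p); deviation gives 95 + p·40/(1−p).
77 ≥ 95(1−p) + 40p ⇒ 55p ≥ 18 ⇒ p ≥ 18/55.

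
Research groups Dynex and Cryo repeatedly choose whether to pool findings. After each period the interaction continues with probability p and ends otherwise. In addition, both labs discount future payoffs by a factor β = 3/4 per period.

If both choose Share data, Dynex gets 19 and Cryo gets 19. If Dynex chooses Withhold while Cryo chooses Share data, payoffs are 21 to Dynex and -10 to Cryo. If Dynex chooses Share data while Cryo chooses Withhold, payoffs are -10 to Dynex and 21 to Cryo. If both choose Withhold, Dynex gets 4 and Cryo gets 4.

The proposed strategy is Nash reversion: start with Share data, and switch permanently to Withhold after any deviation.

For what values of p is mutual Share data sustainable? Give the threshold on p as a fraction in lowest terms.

Expected continuation weight on next period's payoff is β·p = 3/4·p, which plays the role of the discount factor.
Cooperation requires 3/4·p ≥ (21−19)/(21−4) = 2/17, hence p ≥ 8/51.

8/51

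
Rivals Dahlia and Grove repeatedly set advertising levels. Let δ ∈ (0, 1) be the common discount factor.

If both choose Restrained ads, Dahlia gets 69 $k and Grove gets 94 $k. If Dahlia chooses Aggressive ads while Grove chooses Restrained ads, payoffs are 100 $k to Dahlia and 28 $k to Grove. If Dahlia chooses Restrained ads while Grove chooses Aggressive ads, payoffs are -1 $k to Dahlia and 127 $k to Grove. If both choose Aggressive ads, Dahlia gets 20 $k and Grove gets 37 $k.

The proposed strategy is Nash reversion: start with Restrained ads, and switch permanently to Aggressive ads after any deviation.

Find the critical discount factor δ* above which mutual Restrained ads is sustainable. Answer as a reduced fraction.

31/80

Dahlia: cooperation gives 69 each period; deviation gives 100 once then 20 forever.
  69/(1−δ) ≥ 100 + 20δ/(1−δ) ⇒ δ ≥ 31/80.
Grove: cooperation gives 94 each period; deviation gives 127 once then 37 forever.
  δ ≥ 33/90 = 11/30.
Both must hold, so the binding constraint is Dahlia's: δ ≥ 31/80.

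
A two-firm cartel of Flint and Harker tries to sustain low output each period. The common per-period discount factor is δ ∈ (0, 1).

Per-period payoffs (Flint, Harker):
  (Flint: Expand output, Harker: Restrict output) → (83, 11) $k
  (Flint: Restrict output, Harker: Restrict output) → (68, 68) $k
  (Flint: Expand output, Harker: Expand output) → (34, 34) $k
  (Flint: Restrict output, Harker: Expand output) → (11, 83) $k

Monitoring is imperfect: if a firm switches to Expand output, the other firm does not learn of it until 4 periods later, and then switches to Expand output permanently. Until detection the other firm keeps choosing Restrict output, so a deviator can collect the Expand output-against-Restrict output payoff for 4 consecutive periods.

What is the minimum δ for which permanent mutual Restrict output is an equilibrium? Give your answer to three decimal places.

The best deviation is to choose Expand output for all 4 undetected periods, earning 83 each, then 34 forever once detected.
Deviation value: 83(1−δ^4)/(1−δ) + 34δ^4/(1−δ); cooperation value: 68/(1−δ).
IC: 68 ≥ 83(1−δ^4) + 34δ^4 = 83 − 49δ^4.
So δ^4 ≥ 15/49, giving δ ≥ (15/49)^(1/4) ≈ 0.744.

0.744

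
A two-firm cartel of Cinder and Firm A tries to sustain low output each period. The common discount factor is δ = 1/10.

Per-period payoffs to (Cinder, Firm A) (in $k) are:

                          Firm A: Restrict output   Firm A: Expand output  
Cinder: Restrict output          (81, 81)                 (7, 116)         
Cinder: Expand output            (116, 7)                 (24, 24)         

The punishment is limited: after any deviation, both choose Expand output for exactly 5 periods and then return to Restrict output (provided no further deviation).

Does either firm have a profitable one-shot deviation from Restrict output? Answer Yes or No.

A one-shot deviation gives 116 now, then 24 for 5 periods, then back to 81.
Gain from deviating: (116−81) today; loss: (81−24) in each of the next 5 periods.
No-deviation condition: (81−24)(δ+…+δ^5) ≥ 116−81, i.e. δ+…+δ^5 ≥ 35/57.
At δ = 1/10: δ+…+δ^5 = 0.1111 < 0.6140.
So cooperation is not sustainable.

Yes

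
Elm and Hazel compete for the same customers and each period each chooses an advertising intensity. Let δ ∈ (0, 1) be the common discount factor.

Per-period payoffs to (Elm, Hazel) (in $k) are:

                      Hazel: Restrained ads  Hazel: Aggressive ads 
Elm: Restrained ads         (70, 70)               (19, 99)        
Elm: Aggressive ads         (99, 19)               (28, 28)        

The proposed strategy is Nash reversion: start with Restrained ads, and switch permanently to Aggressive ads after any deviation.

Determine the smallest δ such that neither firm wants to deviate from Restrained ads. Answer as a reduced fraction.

29/71

One-period gain from deviating is 99 − 70 = 29. The loss is 70 − 28 = 42 in every subsequent period, with present value 42·δ/(1−δ).
Deviation is unprofitable when 42·δ/(1−δ) ≥ 29, i.e. δ/(1−δ) ≥ 29/42.
Equivalently δ ≥ 29/(29+42) = 29/71.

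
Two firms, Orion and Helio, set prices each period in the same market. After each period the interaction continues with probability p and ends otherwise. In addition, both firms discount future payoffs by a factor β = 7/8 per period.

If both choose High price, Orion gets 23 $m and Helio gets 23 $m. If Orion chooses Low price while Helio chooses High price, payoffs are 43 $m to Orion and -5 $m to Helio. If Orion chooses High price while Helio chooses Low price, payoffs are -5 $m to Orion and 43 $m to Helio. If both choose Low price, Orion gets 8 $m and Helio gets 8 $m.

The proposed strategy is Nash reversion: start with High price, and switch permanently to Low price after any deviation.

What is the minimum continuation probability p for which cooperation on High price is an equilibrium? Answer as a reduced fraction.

32/49

Expected continuation weight on next period's payoff is β·p = 7/8·p, which plays the role of the discount factor.
Cooperation requires 7/8·p ≥ (43−23)/(43−8) = 4/7, hence p ≥ 32/49.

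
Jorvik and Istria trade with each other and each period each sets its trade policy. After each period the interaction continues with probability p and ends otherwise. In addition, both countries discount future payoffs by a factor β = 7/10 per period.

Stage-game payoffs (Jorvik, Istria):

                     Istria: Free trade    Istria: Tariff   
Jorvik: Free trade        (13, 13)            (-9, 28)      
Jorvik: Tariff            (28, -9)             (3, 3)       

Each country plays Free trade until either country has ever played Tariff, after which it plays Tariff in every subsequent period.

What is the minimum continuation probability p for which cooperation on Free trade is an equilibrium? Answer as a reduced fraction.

6/7

With continuation probability p and discount β, the effective per-period discount factor is βp.
Grim-trigger IC: βp ≥ (28−13)/(28−3) = 3/5.
So p ≥ (3/5)/(7/10) = 6/7.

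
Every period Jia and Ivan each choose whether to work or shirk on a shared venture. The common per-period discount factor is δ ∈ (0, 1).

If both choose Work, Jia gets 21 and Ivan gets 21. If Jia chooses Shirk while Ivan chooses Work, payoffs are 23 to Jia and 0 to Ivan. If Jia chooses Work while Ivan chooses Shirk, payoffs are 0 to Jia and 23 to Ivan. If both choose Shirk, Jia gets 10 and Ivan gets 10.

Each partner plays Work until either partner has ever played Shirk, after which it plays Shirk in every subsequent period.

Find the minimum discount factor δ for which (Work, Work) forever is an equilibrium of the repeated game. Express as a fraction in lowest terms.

One-period gain from deviating is 23 − 21 = 2. The loss is 21 − 10 = 11 in every subsequent period, with present value 11·δ/(1−δ).
Deviation is unprofitable when 11·δ/(1−δ) ≥ 2, i.e. δ/(1−δ) ≥ 2/11.
Equivalently δ ≥ 2/(2+11) = 2/13.

2/13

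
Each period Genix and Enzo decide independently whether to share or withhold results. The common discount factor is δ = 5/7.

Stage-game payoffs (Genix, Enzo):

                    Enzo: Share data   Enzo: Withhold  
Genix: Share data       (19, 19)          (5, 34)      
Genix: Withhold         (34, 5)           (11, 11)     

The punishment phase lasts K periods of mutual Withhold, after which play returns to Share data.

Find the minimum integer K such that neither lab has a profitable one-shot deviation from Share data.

5

No profitable deviation requires (19−11)(δ+…+δ^K) ≥ 34−19, i.e. δ+…+δ^K ≥ 15/8 ≈ 1.8750.
With δ = 5/7, the partial sums are K=1: 0.7143, K=2: 1.2245, K=3: 1.5889, K=4: 1.8492, K=5: 2.0352.
K = 5 is the first length at which the sum reaches 1.8750.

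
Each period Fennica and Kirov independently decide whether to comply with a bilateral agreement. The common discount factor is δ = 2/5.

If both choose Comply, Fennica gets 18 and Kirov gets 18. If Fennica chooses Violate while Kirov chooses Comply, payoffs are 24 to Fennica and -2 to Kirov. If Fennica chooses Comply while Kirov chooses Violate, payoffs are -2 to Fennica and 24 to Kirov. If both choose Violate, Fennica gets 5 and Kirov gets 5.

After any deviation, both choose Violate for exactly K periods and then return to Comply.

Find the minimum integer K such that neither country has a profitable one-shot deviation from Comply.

2

IC: δ(1−δ^K)/(1−δ) ≥ (24−18)/(18−5) = 6/13.
With δ = 2/5: need 1 − δ^K ≥ 6/13·(1−2/5)/(2/5), i.e. δ^K ≤ 0.3077.
Since (2/5)^1 = 0.4000 and (2/5)^2 = 0.1600, the smallest such K is 2.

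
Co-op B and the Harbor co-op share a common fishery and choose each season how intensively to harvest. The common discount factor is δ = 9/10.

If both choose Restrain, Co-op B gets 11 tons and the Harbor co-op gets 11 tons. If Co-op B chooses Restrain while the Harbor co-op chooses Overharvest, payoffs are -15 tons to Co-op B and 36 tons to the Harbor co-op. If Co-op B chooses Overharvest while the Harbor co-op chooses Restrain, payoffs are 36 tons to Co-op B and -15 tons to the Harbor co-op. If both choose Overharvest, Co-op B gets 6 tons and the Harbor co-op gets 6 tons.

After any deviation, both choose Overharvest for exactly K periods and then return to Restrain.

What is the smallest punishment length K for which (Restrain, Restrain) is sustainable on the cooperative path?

IC: δ(1−δ^K)/(1−δ) ≥ (36−11)/(11−6) = 5.
With δ = 9/10: need 1 − δ^K ≥ 5·(1−9/10)/(9/10), i.e. δ^K ≤ 0.4444.
Since (9/10)^7 = 0.4783 and (9/10)^8 = 0.4305, the smallest such K is 8.

8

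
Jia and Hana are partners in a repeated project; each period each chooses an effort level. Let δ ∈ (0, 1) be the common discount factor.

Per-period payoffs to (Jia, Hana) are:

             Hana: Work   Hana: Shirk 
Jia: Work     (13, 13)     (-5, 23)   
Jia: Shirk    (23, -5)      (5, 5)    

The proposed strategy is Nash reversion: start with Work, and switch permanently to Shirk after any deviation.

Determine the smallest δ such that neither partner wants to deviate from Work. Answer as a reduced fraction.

13/(1−δ) ≥ 23 + 5δ/(1−δ)
13 ≥ 23 − 18δ
δ ≥ 10/18 = 5/9.

5/9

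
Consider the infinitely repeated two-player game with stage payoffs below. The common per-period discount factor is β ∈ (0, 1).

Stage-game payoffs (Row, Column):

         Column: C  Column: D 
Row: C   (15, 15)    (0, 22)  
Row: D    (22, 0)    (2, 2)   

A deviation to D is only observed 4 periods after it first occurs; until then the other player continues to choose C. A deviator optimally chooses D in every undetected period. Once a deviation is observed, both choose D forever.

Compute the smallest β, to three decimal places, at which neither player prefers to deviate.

A deviator earns 22 for 4 periods, then 2 forever; cooperating earns 15 forever. Multiplying the IC by (1−β):
15 ≥ 22(1−β^4) + 2β^4, so 20·β^4 ≥ 7 and β^4 ≥ 7/20.
β ≥ (7/20)^(1/4) ≈ 0.769.

0.769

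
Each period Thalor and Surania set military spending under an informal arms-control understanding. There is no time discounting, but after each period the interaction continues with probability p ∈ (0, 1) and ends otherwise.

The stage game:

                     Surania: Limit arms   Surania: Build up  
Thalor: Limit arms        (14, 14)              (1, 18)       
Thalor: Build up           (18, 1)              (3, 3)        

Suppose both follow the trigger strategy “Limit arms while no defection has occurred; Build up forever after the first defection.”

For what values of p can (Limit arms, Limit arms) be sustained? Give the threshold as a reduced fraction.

With no time discounting, the continuation probability p plays the role of the discount factor.
Grim-trigger IC: 14/(1−p) ≥ 18 + 3p/(1−p) ⇒ p ≥ (18−14)/(18−3) = 4/15.

4/15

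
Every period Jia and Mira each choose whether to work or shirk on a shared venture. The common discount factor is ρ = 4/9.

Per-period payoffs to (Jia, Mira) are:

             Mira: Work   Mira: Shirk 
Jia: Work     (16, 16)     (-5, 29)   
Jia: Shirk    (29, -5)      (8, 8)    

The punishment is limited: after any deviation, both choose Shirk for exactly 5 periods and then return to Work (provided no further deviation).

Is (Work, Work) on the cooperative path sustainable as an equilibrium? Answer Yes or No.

No

IC: ρ+…+ρ^5 ≥ (29−16)/(16−8) = 13/8.
At ρ = 4/9: partial sum = 0.7861 < 1.6250. Cooperation not sustainable.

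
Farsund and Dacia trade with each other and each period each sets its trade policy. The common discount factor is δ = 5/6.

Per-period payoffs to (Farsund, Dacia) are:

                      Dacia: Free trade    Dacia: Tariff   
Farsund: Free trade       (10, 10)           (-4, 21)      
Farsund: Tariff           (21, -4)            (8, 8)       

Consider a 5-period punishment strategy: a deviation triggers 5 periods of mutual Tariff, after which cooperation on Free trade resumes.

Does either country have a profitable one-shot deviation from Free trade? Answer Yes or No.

Yes

IC: δ+…+δ^5 ≥ (21−10)/(10−8) = 11/2.
At δ = 5/6: partial sum = 2.9906 < 5.5000. Cooperation not sustainable.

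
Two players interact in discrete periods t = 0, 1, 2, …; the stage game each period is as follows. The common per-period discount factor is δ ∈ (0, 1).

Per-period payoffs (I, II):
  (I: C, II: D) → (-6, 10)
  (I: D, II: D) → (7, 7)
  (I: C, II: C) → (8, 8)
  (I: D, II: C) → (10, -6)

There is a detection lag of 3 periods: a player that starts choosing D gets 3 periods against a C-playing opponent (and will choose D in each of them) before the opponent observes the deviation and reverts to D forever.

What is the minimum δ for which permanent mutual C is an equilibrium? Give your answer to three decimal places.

Deviating for the 3 undetected periods gains 10−8 = 2 per period over cooperation, then loses 8−7 = 1 per period forever once punishment starts.
Gain: 2(1 + δ + … + δ^2); loss: 1·δ^3/(1−δ).
No profitable deviation ⇔ 2(1−δ^3) ≤ 1·δ^3, i.e. δ^3 ≥ 2/(2+1) = 2/3.
Hence δ ≥ (2/3)^(1/3) ≈ 0.874.

0.874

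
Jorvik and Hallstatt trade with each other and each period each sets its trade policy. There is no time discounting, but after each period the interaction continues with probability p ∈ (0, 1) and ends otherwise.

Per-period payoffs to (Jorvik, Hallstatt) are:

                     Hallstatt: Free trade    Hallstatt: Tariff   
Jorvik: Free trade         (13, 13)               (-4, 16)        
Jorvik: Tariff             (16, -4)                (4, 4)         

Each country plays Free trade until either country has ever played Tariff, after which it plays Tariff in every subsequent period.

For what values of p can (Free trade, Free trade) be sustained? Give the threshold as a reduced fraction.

With no time discounting, the continuation probability p plays the role of the discount factor.
Grim-trigger IC: 13/(1−p) ≥ 16 + 4p/(1−p) ⇒ p ≥ (16−13)/(16−4) = 1/4.

1/4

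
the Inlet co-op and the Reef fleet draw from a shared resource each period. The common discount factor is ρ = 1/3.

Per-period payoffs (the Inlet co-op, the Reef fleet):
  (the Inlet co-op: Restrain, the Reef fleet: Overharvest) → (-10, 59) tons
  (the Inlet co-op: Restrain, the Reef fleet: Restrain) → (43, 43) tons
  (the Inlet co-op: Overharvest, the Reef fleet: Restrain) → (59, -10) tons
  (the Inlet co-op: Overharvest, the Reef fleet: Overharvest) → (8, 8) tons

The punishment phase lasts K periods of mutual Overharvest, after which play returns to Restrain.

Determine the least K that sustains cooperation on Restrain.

3

IC: ρ(1−ρ^K)/(1−ρ) ≥ (59−43)/(43−8) = 16/35.
With ρ = 1/3: need 1 − ρ^K ≥ 16/35·(1−1/3)/(1/3), i.e. ρ^K ≤ 0.0857.
Since (1/3)^2 = 0.1111 and (1/3)^3 = 0.0370, the smallest such K is 3.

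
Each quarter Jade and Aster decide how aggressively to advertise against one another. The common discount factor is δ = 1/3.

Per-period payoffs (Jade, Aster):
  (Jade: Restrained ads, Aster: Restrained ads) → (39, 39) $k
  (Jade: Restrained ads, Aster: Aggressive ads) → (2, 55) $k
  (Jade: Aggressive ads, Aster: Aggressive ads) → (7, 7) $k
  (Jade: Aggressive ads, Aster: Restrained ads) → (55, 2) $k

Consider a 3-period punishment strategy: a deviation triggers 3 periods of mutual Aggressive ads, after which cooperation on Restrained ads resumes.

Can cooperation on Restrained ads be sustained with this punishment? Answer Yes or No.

No

Comparing payoff streams over the 4 periods until play realigns: cooperate → 39(1+δ+…+δ^3); deviate → 55 + 7(δ+…+δ^3).
Cooperation is sustained iff (39−7)(δ+…+δ^3) ≥ 55−39.
δ+…+δ^3 = 1/3·(1−(1/3)^3)/(1−1/3) = 0.4815, and (55−39)/(39−7) = 0.5000.
0.4815 < 0.5000, so cooperation is not sustainable.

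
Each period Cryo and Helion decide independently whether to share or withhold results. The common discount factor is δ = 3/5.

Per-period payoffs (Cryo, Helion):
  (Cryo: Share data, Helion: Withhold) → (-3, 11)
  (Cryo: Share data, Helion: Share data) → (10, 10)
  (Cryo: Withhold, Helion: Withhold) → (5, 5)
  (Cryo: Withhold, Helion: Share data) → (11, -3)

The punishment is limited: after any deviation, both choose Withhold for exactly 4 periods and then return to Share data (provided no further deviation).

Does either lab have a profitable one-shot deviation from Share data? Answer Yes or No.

A one-shot deviation gives 11 now, then 5 for 4 periods, then back to 10.
Gain from deviating: (11−10) today; loss: (10−5) in each of the next 4 periods.
No-deviation condition: (10−5)(δ+…+δ^4) ≥ 11−10, i.e. δ+…+δ^4 ≥ 1/5.
At δ = 3/5: δ+…+δ^4 = 1.3056 ≥ 0.2000.
So cooperation is sustainable.

No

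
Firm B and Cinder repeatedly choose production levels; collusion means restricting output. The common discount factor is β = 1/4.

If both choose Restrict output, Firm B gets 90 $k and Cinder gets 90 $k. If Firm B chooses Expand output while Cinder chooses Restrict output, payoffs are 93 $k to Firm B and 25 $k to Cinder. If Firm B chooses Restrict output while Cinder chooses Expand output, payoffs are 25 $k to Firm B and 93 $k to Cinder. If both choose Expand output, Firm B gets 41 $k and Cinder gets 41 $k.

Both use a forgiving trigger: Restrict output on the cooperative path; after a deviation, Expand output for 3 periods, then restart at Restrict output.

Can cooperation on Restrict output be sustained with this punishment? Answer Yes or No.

Yes

IC: β+…+β^3 ≥ (93−90)/(90−41) = 3/49.
At β = 1/4: partial sum = 0.3281 ≥ 0.0612. Cooperation sustainable.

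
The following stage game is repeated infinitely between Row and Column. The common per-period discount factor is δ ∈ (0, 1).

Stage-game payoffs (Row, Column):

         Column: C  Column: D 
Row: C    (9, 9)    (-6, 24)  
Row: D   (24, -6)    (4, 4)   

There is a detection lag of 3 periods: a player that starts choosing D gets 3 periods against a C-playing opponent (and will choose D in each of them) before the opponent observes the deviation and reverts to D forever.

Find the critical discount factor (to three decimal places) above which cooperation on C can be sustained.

0.909

The best deviation is to choose D for all 3 undetected periods, earning 24 each, then 4 forever once detected.
Deviation value: 24(1−δ^3)/(1−δ) + 4δ^3/(1−δ); cooperation value: 9/(1−δ).
IC: 9 ≥ 24(1−δ^3) + 4δ^3 = 24 − 20δ^3.
So δ^3 ≥ 15/20 = 3/4, giving δ ≥ (3/4)^(1/3) ≈ 0.909.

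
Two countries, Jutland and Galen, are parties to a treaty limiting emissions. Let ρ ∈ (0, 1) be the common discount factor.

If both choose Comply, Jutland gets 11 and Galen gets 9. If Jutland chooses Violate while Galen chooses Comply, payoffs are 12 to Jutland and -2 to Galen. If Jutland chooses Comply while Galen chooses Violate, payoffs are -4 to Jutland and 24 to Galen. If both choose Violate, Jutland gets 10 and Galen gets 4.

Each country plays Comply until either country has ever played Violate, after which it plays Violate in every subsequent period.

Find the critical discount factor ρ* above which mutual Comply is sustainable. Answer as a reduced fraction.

3/4

Jutland's threshold: (12−11)/(12−10) = 1/2.
Galen's threshold: (24−9)/(24−4) = 3/4.
1/2 < 3/4, so Galen binds and ρ* = 3/4.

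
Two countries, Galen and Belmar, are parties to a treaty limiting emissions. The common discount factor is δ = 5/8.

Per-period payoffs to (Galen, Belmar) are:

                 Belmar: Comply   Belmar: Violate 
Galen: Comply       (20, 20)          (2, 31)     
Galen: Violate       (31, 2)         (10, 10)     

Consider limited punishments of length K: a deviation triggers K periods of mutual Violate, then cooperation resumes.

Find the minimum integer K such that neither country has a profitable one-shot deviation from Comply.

IC: δ(1−δ^K)/(1−δ) ≥ (31−20)/(20−10) = 11/10.
With δ = 5/8: need 1 − δ^K ≥ 11/10·(1−5/8)/(5/8), i.e. δ^K ≤ 0.3400.
Since (5/8)^2 = 0.3906 and (5/8)^3 = 0.2441, the smallest such K is 3.

3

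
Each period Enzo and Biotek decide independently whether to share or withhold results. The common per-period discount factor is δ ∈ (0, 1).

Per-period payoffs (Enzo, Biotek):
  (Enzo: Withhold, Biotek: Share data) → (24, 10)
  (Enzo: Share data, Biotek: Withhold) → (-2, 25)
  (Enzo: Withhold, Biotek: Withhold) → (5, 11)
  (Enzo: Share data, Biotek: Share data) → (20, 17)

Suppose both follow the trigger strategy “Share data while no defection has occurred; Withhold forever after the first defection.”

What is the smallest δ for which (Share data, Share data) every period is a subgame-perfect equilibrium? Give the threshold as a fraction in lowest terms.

Enzo: cooperation gives 20 each period; deviation gives 24 once then 5 forever.
  20/(1−δ) ≥ 24 + 5δ/(1−δ) ⇒ δ ≥ 4/19.
Biotek: cooperation gives 17 each period; deviation gives 25 once then 11 forever.
  δ ≥ 8/14 = 4/7.
Both must hold, so the binding constraint is Biotek's: δ ≥ 4/7.

4/7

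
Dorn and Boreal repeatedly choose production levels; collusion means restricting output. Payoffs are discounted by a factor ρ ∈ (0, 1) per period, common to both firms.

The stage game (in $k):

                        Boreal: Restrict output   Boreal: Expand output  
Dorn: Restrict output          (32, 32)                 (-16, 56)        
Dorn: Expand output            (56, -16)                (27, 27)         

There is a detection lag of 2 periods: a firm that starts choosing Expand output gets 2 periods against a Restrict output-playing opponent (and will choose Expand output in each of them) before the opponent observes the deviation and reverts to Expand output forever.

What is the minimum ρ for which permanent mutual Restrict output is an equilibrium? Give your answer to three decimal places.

Deviating for the 2 undetected periods gains 56−32 = 24 per period over cooperation, then loses 32−27 = 5 per period forever once punishment starts.
Gain: 24(1 + ρ + … + ρ^1); loss: 5·ρ^2/(1−ρ).
No profitable deviation ⇔ 24(1−ρ^2) ≤ 5·ρ^2, i.e. ρ^2 ≥ 24/(24+5) = 24/29.
Hence ρ ≥ (24/29)^(1/2) ≈ 0.910.

0.910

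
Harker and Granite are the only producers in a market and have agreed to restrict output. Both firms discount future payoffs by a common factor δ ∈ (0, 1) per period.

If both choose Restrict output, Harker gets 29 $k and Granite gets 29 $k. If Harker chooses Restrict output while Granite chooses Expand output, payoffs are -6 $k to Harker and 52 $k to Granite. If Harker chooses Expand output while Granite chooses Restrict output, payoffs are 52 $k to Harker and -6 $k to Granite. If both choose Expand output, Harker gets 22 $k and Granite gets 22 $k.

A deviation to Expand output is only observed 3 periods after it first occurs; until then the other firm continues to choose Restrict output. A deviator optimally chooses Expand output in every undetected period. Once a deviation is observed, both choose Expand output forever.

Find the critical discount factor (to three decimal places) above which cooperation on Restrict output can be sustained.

The best deviation is to choose Expand output for all 3 undetected periods, earning 52 each, then 22 forever once detected.
Deviation value: 52(1−δ^3)/(1−δ) + 22δ^3/(1−δ); cooperation value: 29/(1−δ).
IC: 29 ≥ 52(1−δ^3) + 22δ^3 = 52 − 30δ^3.
So δ^3 ≥ 23/30, giving δ ≥ (23/30)^(1/3) ≈ 0.915.

0.915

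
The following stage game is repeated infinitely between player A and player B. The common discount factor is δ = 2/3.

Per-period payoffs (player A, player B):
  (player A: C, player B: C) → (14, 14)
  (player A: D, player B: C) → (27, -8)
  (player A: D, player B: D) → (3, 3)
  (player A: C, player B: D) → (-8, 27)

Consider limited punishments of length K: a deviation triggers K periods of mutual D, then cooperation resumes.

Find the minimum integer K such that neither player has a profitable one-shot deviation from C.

IC: δ(1−δ^K)/(1−δ) ≥ (27−14)/(14−3) = 13/11.
With δ = 2/3: need 1 − δ^K ≥ 13/11·(1−2/3)/(2/3), i.e. δ^K ≤ 0.4091.
Since (2/3)^2 = 0.4444 and (2/3)^3 = 0.2963, the smallest such K is 3.

3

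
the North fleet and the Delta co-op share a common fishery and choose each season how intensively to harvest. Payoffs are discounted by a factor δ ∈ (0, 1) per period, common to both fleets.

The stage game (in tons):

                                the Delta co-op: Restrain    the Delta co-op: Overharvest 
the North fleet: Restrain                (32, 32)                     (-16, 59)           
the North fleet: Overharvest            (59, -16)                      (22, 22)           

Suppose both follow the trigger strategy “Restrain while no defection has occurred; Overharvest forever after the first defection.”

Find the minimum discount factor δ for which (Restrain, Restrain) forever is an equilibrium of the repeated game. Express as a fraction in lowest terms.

Cooperation forever yields 32 each period: 32/(1−δ).
Deviating yields 59 once, then 22 forever: 59 + 22δ/(1−δ).
No profitable deviation requires 32/(1−δ) ≥ 59 + 22δ/(1−δ).
Multiplying by (1−δ): 32 ≥ 59(1−δ) + 22δ = 59 − 37δ.
So 37δ ≥ 27, i.e. δ ≥ 27/37.

27/37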